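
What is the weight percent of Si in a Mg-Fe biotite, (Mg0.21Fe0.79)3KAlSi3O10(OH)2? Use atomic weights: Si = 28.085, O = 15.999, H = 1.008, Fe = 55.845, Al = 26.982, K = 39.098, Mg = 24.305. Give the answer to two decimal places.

17.12 wt%

M((Mg0.21Fe0.79)3KAlSi3O10(OH)2) = 492.004 g/mol.
Si contributes 3 × 28.085 = 84.255 g per mole.
84.255/492.004 = 0.1712 → 17.12%.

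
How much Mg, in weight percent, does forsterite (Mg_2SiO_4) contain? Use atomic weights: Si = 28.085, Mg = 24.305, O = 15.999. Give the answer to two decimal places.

Formula mass = 2·24.305 + 1·28.085 + 4·15.999 = 140.691 g/mol, of which 48.610 g is Mg.
So Mg makes up 48.610/140.691 = 0.3455 of the mass, i.e. 34.55%.

34.55 weight percent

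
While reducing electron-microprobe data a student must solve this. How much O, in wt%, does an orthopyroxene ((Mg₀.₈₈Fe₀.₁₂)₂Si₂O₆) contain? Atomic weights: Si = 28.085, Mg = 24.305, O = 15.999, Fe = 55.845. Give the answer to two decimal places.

46.07 wt%

Formula mass = 1.76·24.305 + 0.24·55.845 + 2·28.085 + 6·15.999 = 208.344 g/mol, of which 95.994 g is O.
So O makes up 95.994/208.344 = 0.4607 of the mass, i.e. 46.07%.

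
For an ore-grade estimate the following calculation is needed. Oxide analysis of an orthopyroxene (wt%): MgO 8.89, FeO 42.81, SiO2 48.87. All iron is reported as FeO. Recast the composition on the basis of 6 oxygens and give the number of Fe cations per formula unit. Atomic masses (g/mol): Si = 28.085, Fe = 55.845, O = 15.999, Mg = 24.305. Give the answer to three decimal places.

MgO: 8.89/40.304 = 0.22057 mol → 0.22057 mol Mg, 0.22057 mol O.
FeO: 42.81/71.844 = 0.59587 mol → 0.59587 mol Fe, 0.59587 mol O.
SiO2: 48.87/60.083 = 0.81337 mol → 0.81337 mol Si, 1.62674 mol O.
Total oxygen = 2.44318 mol. Normalization factor = 6/2.44318 = 2.45582.
Fe per 6 O = 0.59587 × 2.45582 = 1.463.

1.463 Fe apfu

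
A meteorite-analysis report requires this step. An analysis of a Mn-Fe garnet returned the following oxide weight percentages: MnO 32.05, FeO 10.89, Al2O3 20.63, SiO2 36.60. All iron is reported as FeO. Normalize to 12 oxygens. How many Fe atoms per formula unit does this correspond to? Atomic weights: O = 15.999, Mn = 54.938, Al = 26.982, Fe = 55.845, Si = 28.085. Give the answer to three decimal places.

0.749 Fe apfu

32.05 wt% MnO ÷ 70.937 g/mol = 0.45181 mol, giving 0.45181 Mn and 0.45181 O.
10.89 wt% FeO ÷ 71.844 g/mol = 0.15158 mol, giving 0.15158 Fe and 0.15158 O.
20.63 wt% Al2O3 ÷ 101.961 g/mol = 0.20233 mol, giving 0.40466 Al and 0.60699 O.
36.60 wt% SiO2 ÷ 60.083 g/mol = 0.60916 mol, giving 0.60916 Si and 1.21832 O.
Oxygen sums to 2.42870; scaling by 12/2.42870 = 4.94091 puts the formula on 12 O.
Fe: 0.15158 × 4.94091 = 0.749 atoms per formula unit.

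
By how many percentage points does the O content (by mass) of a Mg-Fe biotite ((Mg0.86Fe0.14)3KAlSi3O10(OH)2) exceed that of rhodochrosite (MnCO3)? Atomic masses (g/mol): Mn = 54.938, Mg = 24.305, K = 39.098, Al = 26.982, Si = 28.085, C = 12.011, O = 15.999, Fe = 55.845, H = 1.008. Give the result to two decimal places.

2.84 percentage points

O in (Mg0.86Fe0.14)3KAlSi3O10(OH)2: molar mass 430.501 g/mol; 12×15.999 = 191.988 g → 44.60 wt%.
O in MnCO3: molar mass 114.946 g/mol; 3×15.999 = 47.997 g → 41.76 wt%.
Difference = 44.60 − 41.76 = 2.84 percentage points.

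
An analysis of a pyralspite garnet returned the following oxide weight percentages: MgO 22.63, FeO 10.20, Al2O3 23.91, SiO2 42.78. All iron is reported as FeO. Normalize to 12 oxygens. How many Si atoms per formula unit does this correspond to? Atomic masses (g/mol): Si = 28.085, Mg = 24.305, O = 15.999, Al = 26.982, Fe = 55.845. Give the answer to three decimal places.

3.018 Si apfu

22.63 wt% MgO ÷ 40.304 g/mol = 0.56148 mol, giving 0.56148 Mg and 0.56148 O.
10.20 wt% FeO ÷ 71.844 g/mol = 0.14197 mol, giving 0.14197 Fe and 0.14197 O.
23.91 wt% Al2O3 ÷ 101.961 g/mol = 0.23450 mol, giving 0.46900 Al and 0.70350 O.
42.78 wt% SiO2 ÷ 60.083 g/mol = 0.71202 mol, giving 0.71202 Si and 1.42404 O.
Oxygen sums to 2.83099; scaling by 12/2.83099 = 4.23880 puts the formula on 12 O.
Si: 0.71202 × 4.23880 = 3.018 atoms per formula unit.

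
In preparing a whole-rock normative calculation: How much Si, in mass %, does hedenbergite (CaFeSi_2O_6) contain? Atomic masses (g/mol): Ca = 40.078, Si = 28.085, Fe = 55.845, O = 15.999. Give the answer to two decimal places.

Molar mass of CaFeSi_2O_6: 1*40.078 + 1*55.845 + 2*28.085 + 6*15.999 = 248.087 g/mol.
Mass of Si per formula unit: 2 × 28.085 = 56.170 g.
Weight fraction Si = 56.170 / 248.087 = 0.2264.

22.64 mass %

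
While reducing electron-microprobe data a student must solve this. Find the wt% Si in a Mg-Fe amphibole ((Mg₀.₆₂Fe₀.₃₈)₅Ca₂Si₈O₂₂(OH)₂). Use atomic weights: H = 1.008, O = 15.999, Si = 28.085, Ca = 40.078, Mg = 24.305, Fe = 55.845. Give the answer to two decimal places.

Molar mass of (Mg₀.₆₂Fe₀.₃₈)₅Ca₂Si₈O₂₂(OH)₂: 3.10*24.305 + 1.90*55.845 + 2*40.078 + 8*28.085 + 24*15.999 + 2*1.008 = 872.279 g/mol.
Mass of Si per formula unit: 8 × 28.085 = 224.680 g.
Weight fraction Si = 224.680 / 872.279 = 0.2576.

25.76 wt%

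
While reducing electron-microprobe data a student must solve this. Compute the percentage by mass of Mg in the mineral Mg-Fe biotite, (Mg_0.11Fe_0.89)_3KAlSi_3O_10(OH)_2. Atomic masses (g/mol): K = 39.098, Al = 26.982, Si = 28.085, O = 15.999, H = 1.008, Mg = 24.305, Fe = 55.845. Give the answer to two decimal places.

1.60 weight percent

Formula mass = 0.33×24.305 + 2.67×55.845 + 1×39.098 + 1×26.982 + 3×28.085 + 12×15.999 + 2×1.008 = 501.466 g/mol, of which 8.021 g is Mg.
So Mg makes up 8.021/501.466 = 0.0160 of the mass, i.e. 1.60%.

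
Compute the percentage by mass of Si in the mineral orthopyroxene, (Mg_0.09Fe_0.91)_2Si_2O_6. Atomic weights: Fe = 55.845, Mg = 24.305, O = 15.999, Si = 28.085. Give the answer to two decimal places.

21.76 weight percent

Molar mass of (Mg_0.09Fe_0.91)_2Si_2O_6: 0.18*24.305 + 1.82*55.845 + 2*28.085 + 6*15.999 = 258.177 g/mol.
Mass of Si per formula unit: 2 × 28.085 = 56.170 g.
Weight fraction Si = 56.170 / 258.177 = 0.2176.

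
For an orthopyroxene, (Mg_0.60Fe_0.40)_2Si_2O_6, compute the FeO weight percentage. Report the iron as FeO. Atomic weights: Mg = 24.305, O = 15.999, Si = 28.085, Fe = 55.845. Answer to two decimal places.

Molar mass of (Mg_0.60Fe_0.40)_2Si_2O_6 = 1.20×24.305 + 0.80×55.845 + 2×28.085 + 6×15.999 = 226.006 g/mol.
Each formula unit contains 0.80 Fe, equivalent to 0.80/1 = 0.8000 mol FeO.
M(FeO) = 1×55.845 + 1×15.999 = 71.844 g/mol.
Mass of FeO per formula unit = 0.8000 × 71.844 = 57.475 g.
FeO wt% = 57.475 / 226.006 × 100 = 25.43%.

25.43 wt%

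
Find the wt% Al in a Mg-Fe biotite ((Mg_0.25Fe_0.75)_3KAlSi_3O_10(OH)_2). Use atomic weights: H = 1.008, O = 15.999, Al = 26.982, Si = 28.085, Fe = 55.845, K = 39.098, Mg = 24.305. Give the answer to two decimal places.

5.53 wt%

Molar mass of (Mg_0.25Fe_0.75)_3KAlSi_3O_10(OH)_2: 0.75·24.305 + 2.25·55.845 + 1·39.098 + 1·26.982 + 3·28.085 + 12·15.999 + 2·1.008 = 488.219 g/mol.
Mass of Al per formula unit: 1 × 26.982 = 26.982 g.
Weight fraction Al = 26.982 / 488.219 = 0.0553.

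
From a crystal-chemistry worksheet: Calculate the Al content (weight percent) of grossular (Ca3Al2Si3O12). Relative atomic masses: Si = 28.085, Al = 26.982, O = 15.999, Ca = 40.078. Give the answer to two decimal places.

11.98 weight percent

M(Ca3Al2Si3O12) = 450.441 g/mol.
Al contributes 2 × 26.982 = 53.964 g per mole.
53.964/450.441 = 0.1198 → 11.98%.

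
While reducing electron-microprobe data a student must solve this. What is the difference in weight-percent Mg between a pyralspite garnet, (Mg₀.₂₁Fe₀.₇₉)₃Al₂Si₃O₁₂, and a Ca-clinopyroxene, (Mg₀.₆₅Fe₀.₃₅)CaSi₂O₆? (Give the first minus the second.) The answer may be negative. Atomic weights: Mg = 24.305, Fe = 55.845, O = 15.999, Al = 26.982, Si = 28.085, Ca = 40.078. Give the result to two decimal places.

First mineral: 15.312 g Mg in 477.872 g formula = 3.20 wt% Mg.
Second mineral: 15.798 g Mg in 227.586 g formula = 6.94 wt% Mg.
3.20% − 6.94% gives a difference of -3.74 percentage points.

-3.74 percentage points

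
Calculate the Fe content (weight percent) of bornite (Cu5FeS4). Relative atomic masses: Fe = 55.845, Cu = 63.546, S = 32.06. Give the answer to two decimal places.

11.13 weight percent

M(Cu5FeS4) = 501.815 g/mol.
Fe contributes 1 × 55.845 = 55.845 g per mole.
55.845/501.815 = 0.1113 → 11.13%.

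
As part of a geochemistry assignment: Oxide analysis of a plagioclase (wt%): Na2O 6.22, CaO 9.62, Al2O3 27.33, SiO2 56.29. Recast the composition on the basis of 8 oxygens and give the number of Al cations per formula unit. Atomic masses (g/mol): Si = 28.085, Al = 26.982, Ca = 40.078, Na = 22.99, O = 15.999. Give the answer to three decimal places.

Na2O: 6.22/61.979 = 0.10036 mol → 0.20072 mol Na, 0.10036 mol O.
CaO: 9.62/56.077 = 0.17155 mol → 0.17155 mol Ca, 0.17155 mol O.
Al2O3: 27.33/101.961 = 0.26804 mol → 0.53608 mol Al, 0.80412 mol O.
SiO2: 56.29/60.083 = 0.93687 mol → 0.93687 mol Si, 1.87374 mol O.
Total oxygen = 2.94977 mol. Normalization factor = 8/2.94977 = 2.71208.
Al per 8 O = 0.53608 × 2.71208 = 1.454.

1.454 Al apfu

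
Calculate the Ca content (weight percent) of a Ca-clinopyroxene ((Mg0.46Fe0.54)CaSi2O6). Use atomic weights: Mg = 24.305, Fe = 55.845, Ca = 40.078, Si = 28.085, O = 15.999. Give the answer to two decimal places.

17.16 weight percent

Molar mass of (Mg0.46Fe0.54)CaSi2O6: 0.46×24.305 + 0.54×55.845 + 1×40.078 + 2×28.085 + 6×15.999 = 233.579 g/mol.
Mass of Ca per formula unit: 1 × 40.078 = 40.078 g.
Weight fraction Ca = 40.078 / 233.579 = 0.1716.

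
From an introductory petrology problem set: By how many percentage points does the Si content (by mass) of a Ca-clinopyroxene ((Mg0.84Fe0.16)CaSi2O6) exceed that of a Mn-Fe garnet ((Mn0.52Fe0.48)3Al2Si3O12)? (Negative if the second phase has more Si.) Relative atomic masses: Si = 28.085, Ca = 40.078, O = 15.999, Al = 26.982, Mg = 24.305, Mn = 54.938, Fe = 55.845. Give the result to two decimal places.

M((Mg0.84Fe0.16)CaSi2O6) = 221.593 g/mol, so wt% Si = 56.170/221.593 × 100 = 25.35%.
M((Mn0.52Fe0.48)3Al2Si3O12) = 496.327 g/mol, so wt% Si = 84.255/496.327 × 100 = 16.98%.
25.35 − 16.98 = 8.37 pp.

8.37 percentage points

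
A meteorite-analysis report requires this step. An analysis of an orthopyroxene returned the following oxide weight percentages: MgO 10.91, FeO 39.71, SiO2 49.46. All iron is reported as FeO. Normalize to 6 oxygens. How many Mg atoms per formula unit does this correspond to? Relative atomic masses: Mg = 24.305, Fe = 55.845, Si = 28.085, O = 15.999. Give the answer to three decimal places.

0.658 Mg apfu

MgO (M=40.304): mol = 0.27069; Mg = 0.27069, O = 0.27069.
FeO (M=71.844): mol = 0.55273; Fe = 0.55273, O = 0.55273.
SiO2 (M=60.083): mol = 0.82319; Si = 0.82319, O = 1.64638.
ΣO = 2.46980; factor = 6/ΣO = 2.42935.
Mg apfu = 0.27069 × 2.42935 = 0.658.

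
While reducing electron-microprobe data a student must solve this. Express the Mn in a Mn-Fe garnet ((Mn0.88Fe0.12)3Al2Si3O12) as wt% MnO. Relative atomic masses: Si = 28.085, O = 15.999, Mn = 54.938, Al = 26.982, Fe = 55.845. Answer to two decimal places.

Formula mass = 495.348 g/mol.
2.64 Mn → 2.6400 mol MnO per formula unit; M(MnO) = 70.937, so MnO mass = 187.274 g.
187.274/495.348 × 100 = 37.81 wt%.

37.81 wt%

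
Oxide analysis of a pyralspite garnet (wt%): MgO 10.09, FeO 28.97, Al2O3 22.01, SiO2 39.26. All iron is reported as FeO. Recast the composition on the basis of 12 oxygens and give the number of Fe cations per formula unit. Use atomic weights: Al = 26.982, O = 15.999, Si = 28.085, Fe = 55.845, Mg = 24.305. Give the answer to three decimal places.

1.855 Fe apfu

10.09 wt% MgO ÷ 40.304 g/mol = 0.25035 mol, giving 0.25035 Mg and 0.25035 O.
28.97 wt% FeO ÷ 71.844 g/mol = 0.40323 mol, giving 0.40323 Fe and 0.40323 O.
22.01 wt% Al2O3 ÷ 101.961 g/mol = 0.21587 mol, giving 0.43174 Al and 0.64761 O.
39.26 wt% SiO2 ÷ 60.083 g/mol = 0.65343 mol, giving 0.65343 Si and 1.30686 O.
Oxygen sums to 2.60805; scaling by 12/2.60805 = 4.60114 puts the formula on 12 O.
Fe: 0.40323 × 4.60114 = 1.855 atoms per formula unit.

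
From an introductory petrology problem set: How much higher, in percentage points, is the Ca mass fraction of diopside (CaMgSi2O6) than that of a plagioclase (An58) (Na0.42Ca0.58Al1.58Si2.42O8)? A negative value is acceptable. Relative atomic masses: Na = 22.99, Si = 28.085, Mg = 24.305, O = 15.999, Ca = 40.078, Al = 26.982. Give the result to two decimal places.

First mineral: 40.078 g Ca in 216.547 g formula = 18.51 wt% Ca.
Second mineral: 23.245 g Ca in 271.490 g formula = 8.56 wt% Ca.
18.51% − 8.56% gives a difference of 9.95 percentage points.

9.95 percentage points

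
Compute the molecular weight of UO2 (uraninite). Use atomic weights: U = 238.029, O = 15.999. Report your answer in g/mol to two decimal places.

M = 1·238.029 + 2·15.999

270.03 g/mol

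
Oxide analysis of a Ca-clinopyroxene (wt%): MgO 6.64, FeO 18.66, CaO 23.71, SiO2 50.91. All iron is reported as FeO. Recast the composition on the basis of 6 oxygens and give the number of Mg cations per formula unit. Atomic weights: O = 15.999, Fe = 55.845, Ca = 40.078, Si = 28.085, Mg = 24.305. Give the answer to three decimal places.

0.389 Mg apfu

MgO: 6.64/40.304 = 0.16475 mol → 0.16475 mol Mg, 0.16475 mol O.
FeO: 18.66/71.844 = 0.25973 mol → 0.25973 mol Fe, 0.25973 mol O.
CaO: 23.71/56.077 = 0.42281 mol → 0.42281 mol Ca, 0.42281 mol O.
SiO2: 50.91/60.083 = 0.84733 mol → 0.84733 mol Si, 1.69466 mol O.
Total oxygen = 2.54195 mol. Normalization factor = 6/2.54195 = 2.36039.
Mg per 6 O = 0.16475 × 2.36039 = 0.389.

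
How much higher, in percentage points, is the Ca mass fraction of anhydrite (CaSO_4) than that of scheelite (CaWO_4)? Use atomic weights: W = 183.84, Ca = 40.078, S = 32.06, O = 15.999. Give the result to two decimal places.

M(CaSO_4) = 136.134 g/mol, so wt% Ca = 40.078/136.134 × 100 = 29.44%.
M(CaWO_4) = 287.914 g/mol, so wt% Ca = 40.078/287.914 × 100 = 13.92%.
29.44 − 13.92 = 15.52 pp.

15.52 percentage points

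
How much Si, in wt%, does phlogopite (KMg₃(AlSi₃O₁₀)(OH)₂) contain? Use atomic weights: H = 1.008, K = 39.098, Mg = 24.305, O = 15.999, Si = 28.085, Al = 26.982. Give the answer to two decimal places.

20.19 wt%

Formula mass = 1·39.098 + 3·24.305 + 1·26.982 + 3·28.085 + 12·15.999 + 2·1.008 = 417.254 g/mol, of which 84.255 g is Si.
So Si makes up 84.255/417.254 = 0.2019 of the mass, i.e. 20.19%.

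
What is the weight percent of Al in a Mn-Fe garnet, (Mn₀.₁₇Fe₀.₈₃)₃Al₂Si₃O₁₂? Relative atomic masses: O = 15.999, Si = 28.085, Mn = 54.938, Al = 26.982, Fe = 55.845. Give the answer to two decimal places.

M((Mn₀.₁₇Fe₀.₈₃)₃Al₂Si₃O₁₂) = 497.279 g/mol.
Al contributes 2 × 26.982 = 53.964 g per mole.
53.964/497.279 = 0.1085 → 10.85%.

10.85 wt%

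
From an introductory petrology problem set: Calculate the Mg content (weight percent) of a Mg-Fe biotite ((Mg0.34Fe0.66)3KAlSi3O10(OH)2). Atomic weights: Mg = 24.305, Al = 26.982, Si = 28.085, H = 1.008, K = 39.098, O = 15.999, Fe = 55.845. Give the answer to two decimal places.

M((Mg0.34Fe0.66)3KAlSi3O10(OH)2) = 479.703 g/mol.
Mg contributes 1.02 × 24.305 = 24.791 g per mole.
24.791/479.703 = 0.0517 → 5.17%.

5.17 weight percent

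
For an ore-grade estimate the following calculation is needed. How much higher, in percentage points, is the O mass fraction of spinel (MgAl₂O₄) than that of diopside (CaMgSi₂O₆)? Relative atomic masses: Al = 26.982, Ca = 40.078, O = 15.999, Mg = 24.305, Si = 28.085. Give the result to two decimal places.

M(MgAl₂O₄) = 142.265 g/mol, so wt% O = 63.996/142.265 × 100 = 44.98%.
M(CaMgSi₂O₆) = 216.547 g/mol, so wt% O = 95.994/216.547 × 100 = 44.33%.
44.98 − 44.33 = 0.65 pp.

0.65 percentage points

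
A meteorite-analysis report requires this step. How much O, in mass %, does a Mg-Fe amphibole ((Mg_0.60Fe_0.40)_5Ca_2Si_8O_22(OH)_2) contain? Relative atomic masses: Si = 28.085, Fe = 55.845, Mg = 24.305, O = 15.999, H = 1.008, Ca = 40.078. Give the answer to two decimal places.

M((Mg_0.60Fe_0.40)_5Ca_2Si_8O_22(OH)_2) = 875.433 g/mol.
O contributes 24 × 15.999 = 383.976 g per mole.
383.976/875.433 = 0.4386 → 43.86%.

43.86 mass %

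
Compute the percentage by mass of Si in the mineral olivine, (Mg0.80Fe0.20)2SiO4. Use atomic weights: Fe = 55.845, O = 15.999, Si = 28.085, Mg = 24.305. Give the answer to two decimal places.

18.32 wt%

Formula mass = 1.60*24.305 + 0.40*55.845 + 1*28.085 + 4*15.999 = 153.307 g/mol, of which 28.085 g is Si.
So Si makes up 28.085/153.307 = 0.1832 of the mass, i.e. 18.32%.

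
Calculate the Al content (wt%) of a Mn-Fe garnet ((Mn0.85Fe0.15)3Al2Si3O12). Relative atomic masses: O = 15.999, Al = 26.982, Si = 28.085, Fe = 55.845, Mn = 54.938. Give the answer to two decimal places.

Formula mass = 2.55*54.938 + 0.45*55.845 + 2*26.982 + 3*28.085 + 12*15.999 = 495.429 g/mol, of which 53.964 g is Al.
So Al makes up 53.964/495.429 = 0.1089 of the mass, i.e. 10.89%.

10.89 wt%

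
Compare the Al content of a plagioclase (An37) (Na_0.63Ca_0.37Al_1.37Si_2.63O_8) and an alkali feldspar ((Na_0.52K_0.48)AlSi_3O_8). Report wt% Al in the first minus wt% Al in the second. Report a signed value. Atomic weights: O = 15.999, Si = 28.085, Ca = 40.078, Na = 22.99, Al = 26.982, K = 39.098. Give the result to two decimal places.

First mineral: 36.965 g Al in 268.133 g formula = 13.79 wt% Al.
Second mineral: 26.982 g Al in 269.951 g formula = 10.00 wt% Al.
13.79% − 10.00% gives a difference of 3.79 percentage points.

3.79 percentage points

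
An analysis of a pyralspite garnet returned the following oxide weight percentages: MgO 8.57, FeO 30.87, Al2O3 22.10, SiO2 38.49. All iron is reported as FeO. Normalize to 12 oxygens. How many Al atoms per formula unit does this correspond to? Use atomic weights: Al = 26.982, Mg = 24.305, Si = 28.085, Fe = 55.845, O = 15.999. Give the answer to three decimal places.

8.57 wt% MgO ÷ 40.304 g/mol = 0.21263 mol, giving 0.21263 Mg and 0.21263 O.
30.87 wt% FeO ÷ 71.844 g/mol = 0.42968 mol, giving 0.42968 Fe and 0.42968 O.
22.10 wt% Al2O3 ÷ 101.961 g/mol = 0.21675 mol, giving 0.43350 Al and 0.65025 O.
38.49 wt% SiO2 ÷ 60.083 g/mol = 0.64061 mol, giving 0.64061 Si and 1.28122 O.
Oxygen sums to 2.57378; scaling by 12/2.57378 = 4.66240 puts the formula on 12 O.
Al: 0.43350 × 4.66240 = 2.021 atoms per formula unit.

2.021 Al apfu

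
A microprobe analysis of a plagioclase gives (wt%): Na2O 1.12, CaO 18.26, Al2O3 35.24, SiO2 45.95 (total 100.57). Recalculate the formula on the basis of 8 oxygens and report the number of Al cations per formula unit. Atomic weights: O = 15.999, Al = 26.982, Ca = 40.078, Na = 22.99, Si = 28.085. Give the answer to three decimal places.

1.12 wt% Na2O ÷ 61.979 g/mol = 0.01807 mol, giving 0.03614 Na and 0.01807 O.
18.26 wt% CaO ÷ 56.077 g/mol = 0.32562 mol, giving 0.32562 Ca and 0.32562 O.
35.24 wt% Al2O3 ÷ 101.961 g/mol = 0.34562 mol, giving 0.69124 Al and 1.03686 O.
45.95 wt% SiO2 ÷ 60.083 g/mol = 0.76478 mol, giving 0.76478 Si and 1.52956 O.
Oxygen sums to 2.91011; scaling by 8/2.91011 = 2.74904 puts the formula on 8 O.
Al: 0.69124 × 2.74904 = 1.900 atoms per formula unit.

1.900 Al apfu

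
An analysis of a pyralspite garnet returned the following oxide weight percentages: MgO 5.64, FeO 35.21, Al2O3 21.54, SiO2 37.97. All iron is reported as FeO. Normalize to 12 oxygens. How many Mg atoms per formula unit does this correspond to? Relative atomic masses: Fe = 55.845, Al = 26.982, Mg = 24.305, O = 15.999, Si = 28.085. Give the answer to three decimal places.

MgO (M=40.304): mol = 0.13994; Mg = 0.13994, O = 0.13994.
FeO (M=71.844): mol = 0.49009; Fe = 0.49009, O = 0.49009.
Al2O3 (M=101.961): mol = 0.21126; Al = 0.42252, O = 0.63378.
SiO2 (M=60.083): mol = 0.63196; Si = 0.63196, O = 1.26392.
ΣO = 2.52773; factor = 12/ΣO = 4.74734.
Mg apfu = 0.13994 × 4.74734 = 0.664.

0.664 Mg apfu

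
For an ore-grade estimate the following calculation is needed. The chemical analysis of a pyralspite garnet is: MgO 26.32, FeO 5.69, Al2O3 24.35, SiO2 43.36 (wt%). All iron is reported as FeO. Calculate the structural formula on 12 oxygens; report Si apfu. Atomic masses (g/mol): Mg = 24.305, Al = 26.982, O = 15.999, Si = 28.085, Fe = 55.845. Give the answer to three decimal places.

MgO (M=40.304): mol = 0.65304; Mg = 0.65304, O = 0.65304.
FeO (M=71.844): mol = 0.07920; Fe = 0.07920, O = 0.07920.
Al2O3 (M=101.961): mol = 0.23882; Al = 0.47764, O = 0.71646.
SiO2 (M=60.083): mol = 0.72167; Si = 0.72167, O = 1.44334.
ΣO = 2.89204; factor = 12/ΣO = 4.14932.
Si apfu = 0.72167 × 4.14932 = 2.994.

2.994 Si apfu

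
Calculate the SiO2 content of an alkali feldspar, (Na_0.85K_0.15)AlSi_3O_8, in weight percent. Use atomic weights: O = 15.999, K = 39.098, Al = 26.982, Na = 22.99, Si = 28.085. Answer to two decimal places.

68.11 wt%

M((Na_0.85K_0.15)AlSi_3O_8) = 264.635 g/mol; M(SiO2) = 60.083 g/mol.
Moles SiO2 per formula unit = 3 Si ÷ 1 = 3.0000.
SiO2 fraction = (3.0000 × 60.083) / 264.635 = 180.249/264.635 = 0.6811.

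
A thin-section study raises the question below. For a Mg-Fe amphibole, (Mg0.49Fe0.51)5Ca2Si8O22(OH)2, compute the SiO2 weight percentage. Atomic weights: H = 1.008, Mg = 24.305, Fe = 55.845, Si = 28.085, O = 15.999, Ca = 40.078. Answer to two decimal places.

53.84 wt%

M((Mg0.49Fe0.51)5Ca2Si8O22(OH)2) = 892.780 g/mol; M(SiO2) = 60.083 g/mol.
Moles SiO2 per formula unit = 8 Si ÷ 1 = 8.0000.
SiO2 fraction = (8.0000 × 60.083) / 892.780 = 480.664/892.780 = 0.5384.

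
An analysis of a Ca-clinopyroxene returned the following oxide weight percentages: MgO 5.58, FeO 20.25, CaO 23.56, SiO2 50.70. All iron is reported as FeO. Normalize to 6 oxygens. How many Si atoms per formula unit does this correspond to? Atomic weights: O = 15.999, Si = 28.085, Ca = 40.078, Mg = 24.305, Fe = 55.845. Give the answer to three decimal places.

5.58 wt% MgO ÷ 40.304 g/mol = 0.13845 mol, giving 0.13845 Mg and 0.13845 O.
20.25 wt% FeO ÷ 71.844 g/mol = 0.28186 mol, giving 0.28186 Fe and 0.28186 O.
23.56 wt% CaO ÷ 56.077 g/mol = 0.42014 mol, giving 0.42014 Ca and 0.42014 O.
50.70 wt% SiO2 ÷ 60.083 g/mol = 0.84383 mol, giving 0.84383 Si and 1.68766 O.
Oxygen sums to 2.52811; scaling by 6/2.52811 = 2.37331 puts the formula on 6 O.
Si: 0.84383 × 2.37331 = 2.003 atoms per formula unit.

2.003 Si apfu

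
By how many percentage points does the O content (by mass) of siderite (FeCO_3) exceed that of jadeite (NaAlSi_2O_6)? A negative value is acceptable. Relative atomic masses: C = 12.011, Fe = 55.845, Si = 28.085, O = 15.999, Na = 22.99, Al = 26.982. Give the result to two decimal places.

-6.06 percentage points

M(FeCO_3) = 115.853 g/mol, so wt% O = 47.997/115.853 × 100 = 41.43%.
M(NaAlSi_2O_6) = 202.136 g/mol, so wt% O = 95.994/202.136 × 100 = 47.49%.
41.43 − 47.49 = -6.06 pp.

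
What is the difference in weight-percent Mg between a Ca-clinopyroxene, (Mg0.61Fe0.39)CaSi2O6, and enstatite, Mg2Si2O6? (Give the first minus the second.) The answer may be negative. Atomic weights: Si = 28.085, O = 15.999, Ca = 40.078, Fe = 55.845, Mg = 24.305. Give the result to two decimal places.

-17.73 percentage points

Mg in (Mg0.61Fe0.39)CaSi2O6: molar mass 228.848 g/mol; 0.61×24.305 = 14.826 g → 6.48 wt%.
Mg in Mg2Si2O6: molar mass 200.774 g/mol; 2×24.305 = 48.610 g → 24.21 wt%.
Difference = 6.48 − 24.21 = -17.73 percentage points.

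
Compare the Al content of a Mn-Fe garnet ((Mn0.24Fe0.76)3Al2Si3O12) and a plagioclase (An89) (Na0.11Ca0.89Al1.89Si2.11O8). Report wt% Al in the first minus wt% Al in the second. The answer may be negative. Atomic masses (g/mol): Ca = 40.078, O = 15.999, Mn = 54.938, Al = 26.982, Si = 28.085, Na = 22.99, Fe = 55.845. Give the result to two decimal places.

-7.59 percentage points

M((Mn0.24Fe0.76)3Al2Si3O12) = 497.089 g/mol, so wt% Al = 53.964/497.089 × 100 = 10.86%.
M(Na0.11Ca0.89Al1.89Si2.11O8) = 276.446 g/mol, so wt% Al = 50.996/276.446 × 100 = 18.45%.
10.86 − 18.45 = -7.59 pp.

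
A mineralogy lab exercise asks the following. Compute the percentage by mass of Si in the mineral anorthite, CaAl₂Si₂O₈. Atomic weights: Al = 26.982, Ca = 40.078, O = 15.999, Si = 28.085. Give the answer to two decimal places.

20.19 weight percent

Molar mass of CaAl₂Si₂O₈: 1×40.078 + 2×26.982 + 2×28.085 + 8×15.999 = 278.204 g/mol.
Mass of Si per formula unit: 2 × 28.085 = 56.170 g.
Weight fraction Si = 56.170 / 278.204 = 0.2019.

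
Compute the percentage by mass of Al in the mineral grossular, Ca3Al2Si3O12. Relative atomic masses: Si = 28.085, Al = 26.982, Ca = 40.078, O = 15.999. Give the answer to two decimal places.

11.98 mass %

Formula mass = 3·40.078 + 2·26.982 + 3·28.085 + 12·15.999 = 450.441 g/mol, of which 53.964 g is Al.
So Al makes up 53.964/450.441 = 0.1198 of the mass, i.e. 11.98%.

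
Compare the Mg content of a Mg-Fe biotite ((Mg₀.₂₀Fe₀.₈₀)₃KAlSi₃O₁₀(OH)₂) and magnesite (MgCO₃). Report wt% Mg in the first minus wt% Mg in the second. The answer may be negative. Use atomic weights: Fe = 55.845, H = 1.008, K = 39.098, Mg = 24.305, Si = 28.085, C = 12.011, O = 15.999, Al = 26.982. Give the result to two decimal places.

Mg in (Mg₀.₂₀Fe₀.₈₀)₃KAlSi₃O₁₀(OH)₂: molar mass 492.950 g/mol; 0.60×24.305 = 14.583 g → 2.96 wt%.
Mg in MgCO₃: molar mass 84.313 g/mol; 1×24.305 = 24.305 g → 28.83 wt%.
Difference = 2.96 − 28.83 = -25.87 percentage points.

-25.87 percentage points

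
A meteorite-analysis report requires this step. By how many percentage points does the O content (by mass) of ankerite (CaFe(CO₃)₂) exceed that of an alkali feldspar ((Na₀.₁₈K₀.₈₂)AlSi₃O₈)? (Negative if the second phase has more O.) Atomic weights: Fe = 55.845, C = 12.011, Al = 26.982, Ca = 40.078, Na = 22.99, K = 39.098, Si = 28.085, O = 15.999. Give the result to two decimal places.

-2.02 percentage points

O in CaFe(CO₃)₂: molar mass 215.939 g/mol; 6×15.999 = 95.994 g → 44.45 wt%.
O in (Na₀.₁₈K₀.₈₂)AlSi₃O₈: molar mass 275.428 g/mol; 8×15.999 = 127.992 g → 46.47 wt%.
Difference = 44.45 − 46.47 = -2.02 percentage points.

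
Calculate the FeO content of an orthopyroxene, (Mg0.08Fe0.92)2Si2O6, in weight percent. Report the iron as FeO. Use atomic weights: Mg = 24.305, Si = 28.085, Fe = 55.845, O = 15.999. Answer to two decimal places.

51.08 wt%

Molar mass of (Mg0.08Fe0.92)2Si2O6 = 0.16*24.305 + 1.84*55.845 + 2*28.085 + 6*15.999 = 258.808 g/mol.
Each formula unit contains 1.84 Fe, equivalent to 1.84/1 = 1.8400 mol FeO.
M(FeO) = 1×55.845 + 1×15.999 = 71.844 g/mol.
Mass of FeO per formula unit = 1.8400 × 71.844 = 132.193 g.
FeO wt% = 132.193 / 258.808 × 100 = 51.08%.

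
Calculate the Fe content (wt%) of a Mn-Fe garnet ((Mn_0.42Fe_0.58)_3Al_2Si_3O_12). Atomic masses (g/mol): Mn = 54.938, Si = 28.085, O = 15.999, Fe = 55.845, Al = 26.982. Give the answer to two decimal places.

19.57 wt%

Formula mass = 1.26*54.938 + 1.74*55.845 + 2*26.982 + 3*28.085 + 12*15.999 = 496.599 g/mol, of which 97.170 g is Fe.
So Fe makes up 97.170/496.599 = 0.1957 of the mass, i.e. 19.57%.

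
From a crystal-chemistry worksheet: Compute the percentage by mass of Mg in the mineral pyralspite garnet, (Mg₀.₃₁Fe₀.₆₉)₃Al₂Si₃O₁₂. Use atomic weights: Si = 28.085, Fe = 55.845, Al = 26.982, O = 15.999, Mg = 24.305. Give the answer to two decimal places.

M((Mg₀.₃₁Fe₀.₆₉)₃Al₂Si₃O₁₂) = 468.410 g/mol.
Mg contributes 0.93 × 24.305 = 22.604 g per mole.
22.604/468.410 = 0.0483 → 4.83%.

4.83 wt%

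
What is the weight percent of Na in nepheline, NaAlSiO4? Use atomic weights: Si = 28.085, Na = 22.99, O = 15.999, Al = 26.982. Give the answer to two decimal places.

Molar mass of NaAlSiO4: 1×22.99 + 1×26.982 + 1×28.085 + 4×15.999 = 142.053 g/mol.
Mass of Na per formula unit: 1 × 22.99 = 22.990 g.
Weight fraction Na = 22.990 / 142.053 = 0.1618.

16.18 mass %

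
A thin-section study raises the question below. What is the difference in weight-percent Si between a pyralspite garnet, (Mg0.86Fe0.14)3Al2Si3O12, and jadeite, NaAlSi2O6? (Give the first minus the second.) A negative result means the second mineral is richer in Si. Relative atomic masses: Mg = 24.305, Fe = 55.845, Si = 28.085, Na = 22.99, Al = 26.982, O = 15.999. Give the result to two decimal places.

Si in (Mg0.86Fe0.14)3Al2Si3O12: molar mass 416.369 g/mol; 3×28.085 = 84.255 g → 20.24 wt%.
Si in NaAlSi2O6: molar mass 202.136 g/mol; 2×28.085 = 56.170 g → 27.79 wt%.
Difference = 20.24 − 27.79 = -7.55 percentage points.

-7.55 percentage points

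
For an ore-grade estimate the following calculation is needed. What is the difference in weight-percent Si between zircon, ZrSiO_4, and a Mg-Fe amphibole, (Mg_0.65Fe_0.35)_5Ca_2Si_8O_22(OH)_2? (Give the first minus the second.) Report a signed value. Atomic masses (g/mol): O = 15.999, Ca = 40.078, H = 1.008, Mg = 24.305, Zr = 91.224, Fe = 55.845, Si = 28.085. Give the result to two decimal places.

-10.58 percentage points

M(ZrSiO_4) = 183.305 g/mol, so wt% Si = 28.085/183.305 × 100 = 15.32%.
M((Mg_0.65Fe_0.35)_5Ca_2Si_8O_22(OH)_2) = 867.548 g/mol, so wt% Si = 224.680/867.548 × 100 = 25.90%.
15.32 − 25.90 = -10.58 pp.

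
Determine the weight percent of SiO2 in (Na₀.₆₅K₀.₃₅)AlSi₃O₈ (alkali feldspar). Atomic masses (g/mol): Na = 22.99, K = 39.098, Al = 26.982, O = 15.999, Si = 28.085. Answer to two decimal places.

Molar mass of (Na₀.₆₅K₀.₃₅)AlSi₃O₈ = 0.65×22.99 + 0.35×39.098 + 1×26.982 + 3×28.085 + 8×15.999 = 267.857 g/mol.
Each formula unit contains 3 Si, equivalent to 3/1 = 3.0000 mol SiO2.
M(SiO2) = 1×28.085 + 2×15.999 = 60.083 g/mol.
Mass of SiO2 per formula unit = 3.0000 × 60.083 = 180.249 g.
SiO2 wt% = 180.249 / 267.857 × 100 = 67.29%.

67.29 wt%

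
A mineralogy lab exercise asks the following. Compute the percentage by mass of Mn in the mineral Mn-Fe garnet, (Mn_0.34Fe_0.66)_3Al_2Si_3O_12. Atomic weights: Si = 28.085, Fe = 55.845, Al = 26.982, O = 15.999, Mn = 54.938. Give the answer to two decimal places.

11.28 wt%

M((Mn_0.34Fe_0.66)_3Al_2Si_3O_12) = 496.817 g/mol.
Mn contributes 1.02 × 54.938 = 56.037 g per mole.
56.037/496.817 = 0.1128 → 11.28%.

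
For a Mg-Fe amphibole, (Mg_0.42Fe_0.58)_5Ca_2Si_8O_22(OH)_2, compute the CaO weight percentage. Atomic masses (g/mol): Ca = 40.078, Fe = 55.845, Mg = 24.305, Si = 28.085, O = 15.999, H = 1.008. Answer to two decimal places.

12.41 wt%

Molar mass of (Mg_0.42Fe_0.58)_5Ca_2Si_8O_22(OH)_2 = 2.10*24.305 + 2.90*55.845 + 2*40.078 + 8*28.085 + 24*15.999 + 2*1.008 = 903.819 g/mol.
Each formula unit contains 2 Ca, equivalent to 2/1 = 2.0000 mol CaO.
M(CaO) = 1×40.078 + 1×15.999 = 56.077 g/mol.
Mass of CaO per formula unit = 2.0000 × 56.077 = 112.154 g.
CaO wt% = 112.154 / 903.819 × 100 = 12.41%.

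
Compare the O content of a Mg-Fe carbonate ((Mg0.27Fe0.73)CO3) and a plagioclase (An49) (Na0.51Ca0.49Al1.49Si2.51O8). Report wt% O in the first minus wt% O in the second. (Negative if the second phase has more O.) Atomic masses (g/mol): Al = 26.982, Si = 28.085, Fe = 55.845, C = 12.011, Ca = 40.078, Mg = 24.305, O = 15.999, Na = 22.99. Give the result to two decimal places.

M((Mg0.27Fe0.73)CO3) = 107.337 g/mol, so wt% O = 47.997/107.337 × 100 = 44.72%.
M(Na0.51Ca0.49Al1.49Si2.51O8) = 270.052 g/mol, so wt% O = 127.992/270.052 × 100 = 47.40%.
44.72 − 47.40 = -2.68 pp.

-2.68 percentage points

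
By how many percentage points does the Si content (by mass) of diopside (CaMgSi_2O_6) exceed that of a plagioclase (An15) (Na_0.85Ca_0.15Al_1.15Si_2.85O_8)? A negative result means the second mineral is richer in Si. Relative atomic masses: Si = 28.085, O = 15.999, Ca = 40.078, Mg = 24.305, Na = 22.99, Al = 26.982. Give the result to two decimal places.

-4.31 percentage points

First mineral: 56.170 g Si in 216.547 g formula = 25.94 wt% Si.
Second mineral: 80.042 g Si in 264.617 g formula = 30.25 wt% Si.
25.94% − 30.25% gives a difference of -4.31 percentage points.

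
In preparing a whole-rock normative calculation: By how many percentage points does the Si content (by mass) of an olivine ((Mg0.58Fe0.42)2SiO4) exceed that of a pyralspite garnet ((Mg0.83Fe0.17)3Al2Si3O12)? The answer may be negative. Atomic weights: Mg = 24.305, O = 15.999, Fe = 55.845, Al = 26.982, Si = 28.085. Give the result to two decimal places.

-3.30 percentage points

First mineral: 28.085 g Si in 167.185 g formula = 16.80 wt% Si.
Second mineral: 84.255 g Si in 419.207 g formula = 20.10 wt% Si.
16.80% − 20.10% gives a difference of -3.30 percentage points.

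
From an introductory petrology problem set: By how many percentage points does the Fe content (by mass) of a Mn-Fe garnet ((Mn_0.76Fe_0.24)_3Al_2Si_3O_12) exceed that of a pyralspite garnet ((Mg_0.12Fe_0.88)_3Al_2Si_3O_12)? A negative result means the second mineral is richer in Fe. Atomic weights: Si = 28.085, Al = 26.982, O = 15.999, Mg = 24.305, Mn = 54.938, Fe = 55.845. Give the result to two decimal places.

-22.20 percentage points

M((Mn_0.76Fe_0.24)_3Al_2Si_3O_12) = 495.674 g/mol, so wt% Fe = 40.208/495.674 × 100 = 8.11%.
M((Mg_0.12Fe_0.88)_3Al_2Si_3O_12) = 486.388 g/mol, so wt% Fe = 147.431/486.388 × 100 = 30.31%.
8.11 − 30.31 = -22.20 pp.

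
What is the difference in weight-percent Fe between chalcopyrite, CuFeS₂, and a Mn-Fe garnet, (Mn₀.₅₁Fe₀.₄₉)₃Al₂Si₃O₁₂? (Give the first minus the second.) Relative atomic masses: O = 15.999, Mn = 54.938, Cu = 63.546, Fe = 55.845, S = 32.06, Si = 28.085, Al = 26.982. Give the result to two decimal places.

13.89 percentage points

Fe in CuFeS₂: molar mass 183.511 g/mol; 1×55.845 = 55.845 g → 30.43 wt%.
Fe in (Mn₀.₅₁Fe₀.₄₉)₃Al₂Si₃O₁₂: molar mass 496.354 g/mol; 1.47×55.845 = 82.092 g → 16.54 wt%.
Difference = 30.43 − 16.54 = 13.89 percentage points.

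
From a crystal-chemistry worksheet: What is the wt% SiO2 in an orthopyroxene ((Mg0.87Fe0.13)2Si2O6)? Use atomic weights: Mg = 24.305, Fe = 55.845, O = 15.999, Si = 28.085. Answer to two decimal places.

Formula mass = 208.974 g/mol.
2 Si → 2.0000 mol SiO2 per formula unit; M(SiO2) = 60.083, so SiO2 mass = 120.166 g.
120.166/208.974 × 100 = 57.50 wt%.

57.50 wt%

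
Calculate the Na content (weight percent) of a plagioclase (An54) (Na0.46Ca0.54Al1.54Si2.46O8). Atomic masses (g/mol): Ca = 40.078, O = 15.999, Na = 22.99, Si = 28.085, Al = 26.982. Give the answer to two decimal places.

3.90 weight percent

Molar mass of Na0.46Ca0.54Al1.54Si2.46O8: 0.46×22.99 + 0.54×40.078 + 1.54×26.982 + 2.46×28.085 + 8×15.999 = 270.851 g/mol.
Mass of Na per formula unit: 0.46 × 22.99 = 10.575 g.
Weight fraction Na = 10.575 / 270.851 = 0.0390.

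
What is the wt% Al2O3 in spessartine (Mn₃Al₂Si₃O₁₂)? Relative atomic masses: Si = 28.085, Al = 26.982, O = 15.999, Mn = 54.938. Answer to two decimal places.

Formula mass = 495.021 g/mol.
2 Al → 1.0000 mol Al2O3 per formula unit; M(Al2O3) = 101.961, so Al2O3 mass = 101.961 g.
101.961/495.021 × 100 = 20.60 wt%.

20.60 wt%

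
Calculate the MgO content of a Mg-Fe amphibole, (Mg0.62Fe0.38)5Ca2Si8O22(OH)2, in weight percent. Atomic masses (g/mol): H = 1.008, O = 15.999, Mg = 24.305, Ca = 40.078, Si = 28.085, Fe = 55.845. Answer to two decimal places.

M((Mg0.62Fe0.38)5Ca2Si8O22(OH)2) = 872.279 g/mol; M(MgO) = 40.304 g/mol.
Moles MgO per formula unit = 3.10 Mg ÷ 1 = 3.1000.
MgO fraction = (3.1000 × 40.304) / 872.279 = 124.942/872.279 = 0.1432.

14.32 wt%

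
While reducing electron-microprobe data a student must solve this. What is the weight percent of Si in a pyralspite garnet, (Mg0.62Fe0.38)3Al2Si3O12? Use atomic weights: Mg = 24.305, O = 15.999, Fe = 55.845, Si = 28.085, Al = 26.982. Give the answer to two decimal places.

Molar mass of (Mg0.62Fe0.38)3Al2Si3O12: 1.86×24.305 + 1.14×55.845 + 2×26.982 + 3×28.085 + 12×15.999 = 439.078 g/mol.
Mass of Si per formula unit: 3 × 28.085 = 84.255 g.
Weight fraction Si = 84.255 / 439.078 = 0.1919.

19.19 mass %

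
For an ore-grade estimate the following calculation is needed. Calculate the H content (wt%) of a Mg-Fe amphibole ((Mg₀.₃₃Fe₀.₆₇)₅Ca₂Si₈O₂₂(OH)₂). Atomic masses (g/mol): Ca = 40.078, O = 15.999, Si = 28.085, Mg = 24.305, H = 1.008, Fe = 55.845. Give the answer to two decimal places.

0.22 wt%

M((Mg₀.₃₃Fe₀.₆₇)₅Ca₂Si₈O₂₂(OH)₂) = 918.012 g/mol.
H contributes 2 × 1.008 = 2.016 g per mole.
2.016/918.012 = 0.0022 → 0.22%.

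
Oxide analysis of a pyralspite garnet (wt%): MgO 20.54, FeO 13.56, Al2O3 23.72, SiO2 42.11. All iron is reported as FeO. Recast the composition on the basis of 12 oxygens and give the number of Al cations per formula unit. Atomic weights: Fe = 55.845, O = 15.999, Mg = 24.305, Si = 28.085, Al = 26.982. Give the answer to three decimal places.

1.995 Al apfu

MgO: 20.54/40.304 = 0.50963 mol → 0.50963 mol Mg, 0.50963 mol O.
FeO: 13.56/71.844 = 0.18874 mol → 0.18874 mol Fe, 0.18874 mol O.
Al2O3: 23.72/101.961 = 0.23264 mol → 0.46528 mol Al, 0.69792 mol O.
SiO2: 42.11/60.083 = 0.70086 mol → 0.70086 mol Si, 1.40172 mol O.
Total oxygen = 2.79801 mol. Normalization factor = 12/2.79801 = 4.28876.
Al per 12 O = 0.46528 × 4.28876 = 1.995.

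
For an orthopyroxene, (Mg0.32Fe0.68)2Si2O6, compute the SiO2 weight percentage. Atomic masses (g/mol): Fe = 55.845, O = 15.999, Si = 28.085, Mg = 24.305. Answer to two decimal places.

Formula mass = 243.668 g/mol.
2 Si → 2.0000 mol SiO2 per formula unit; M(SiO2) = 60.083, so SiO2 mass = 120.166 g.
120.166/243.668 × 100 = 49.32 wt%.

49.32 wt%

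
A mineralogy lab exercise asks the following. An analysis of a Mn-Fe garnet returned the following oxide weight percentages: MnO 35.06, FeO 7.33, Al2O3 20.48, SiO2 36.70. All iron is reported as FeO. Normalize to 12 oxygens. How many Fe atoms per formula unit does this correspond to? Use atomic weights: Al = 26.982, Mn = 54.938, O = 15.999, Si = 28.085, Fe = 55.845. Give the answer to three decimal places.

0.506 Fe apfu

MnO (M=70.937): mol = 0.49424; Mn = 0.49424, O = 0.49424.
FeO (M=71.844): mol = 0.10203; Fe = 0.10203, O = 0.10203.
Al2O3 (M=101.961): mol = 0.20086; Al = 0.40172, O = 0.60258.
SiO2 (M=60.083): mol = 0.61082; Si = 0.61082, O = 1.22164.
ΣO = 2.42049; factor = 12/ΣO = 4.95767.
Fe apfu = 0.10203 × 4.95767 = 0.506.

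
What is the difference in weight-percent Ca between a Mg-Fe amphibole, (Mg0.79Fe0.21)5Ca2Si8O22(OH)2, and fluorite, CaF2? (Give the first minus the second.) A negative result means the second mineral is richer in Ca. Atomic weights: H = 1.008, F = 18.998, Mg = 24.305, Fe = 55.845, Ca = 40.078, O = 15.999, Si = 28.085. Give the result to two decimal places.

-41.85 percentage points

Ca in (Mg0.79Fe0.21)5Ca2Si8O22(OH)2: molar mass 845.470 g/mol; 2×40.078 = 80.156 g → 9.48 wt%.
Ca in CaF2: molar mass 78.074 g/mol; 1×40.078 = 40.078 g → 51.33 wt%.
Difference = 9.48 − 51.33 = -41.85 percentage points.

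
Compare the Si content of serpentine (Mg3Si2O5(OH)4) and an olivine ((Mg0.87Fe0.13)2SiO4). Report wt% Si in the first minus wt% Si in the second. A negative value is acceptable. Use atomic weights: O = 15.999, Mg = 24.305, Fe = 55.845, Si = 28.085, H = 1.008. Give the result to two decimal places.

1.41 percentage points

Si in Mg3Si2O5(OH)4: molar mass 277.108 g/mol; 2×28.085 = 56.170 g → 20.27 wt%.
Si in (Mg0.87Fe0.13)2SiO4: molar mass 148.891 g/mol; 1×28.085 = 28.085 g → 18.86 wt%.
Difference = 20.27 − 18.86 = 1.41 percentage points.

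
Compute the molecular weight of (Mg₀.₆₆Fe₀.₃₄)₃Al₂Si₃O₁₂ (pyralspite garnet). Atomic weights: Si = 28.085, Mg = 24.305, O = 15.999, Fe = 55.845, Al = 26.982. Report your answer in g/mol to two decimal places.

Mg: 1.98 × 24.305 = 48.1239
Fe: 1.02 × 55.845 = 56.9619
Al: 2 × 26.982 = 53.9640
Si: 3 × 28.085 = 84.2550
O: 12 × 15.999 = 191.9880
Summing the contributions gives the formula mass.

435.29 g/mol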